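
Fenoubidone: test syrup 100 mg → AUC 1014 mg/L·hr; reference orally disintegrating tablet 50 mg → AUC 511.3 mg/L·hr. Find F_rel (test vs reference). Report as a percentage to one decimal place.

F_rel = (AUC_test/D_test) / (AUC_ref/D_ref)
      = (1014/100) / (511.3/50)
      = 10.14 / 10.226 = 0.9916 = 99.16%

F_rel = 99.2%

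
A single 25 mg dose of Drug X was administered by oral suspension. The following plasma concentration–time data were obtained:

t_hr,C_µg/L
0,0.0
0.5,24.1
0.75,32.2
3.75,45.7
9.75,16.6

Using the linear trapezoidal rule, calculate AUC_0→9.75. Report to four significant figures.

Trapezoidal AUC_0→9.75:
  [0→0.5]: (0.0+24.1)/2 × 0.5 = 6.025
  [0.5→0.75]: (24.1+32.2)/2 × 0.25 = 7.0375
  [0.75→3.75]: (32.2+45.7)/2 × 3 = 116.85
  [3.75→9.75]: (45.7+16.6)/2 × 6 = 186.9
  Sum = 316.8125 µg/L·hr

AUC = 316.8 µg/L·hr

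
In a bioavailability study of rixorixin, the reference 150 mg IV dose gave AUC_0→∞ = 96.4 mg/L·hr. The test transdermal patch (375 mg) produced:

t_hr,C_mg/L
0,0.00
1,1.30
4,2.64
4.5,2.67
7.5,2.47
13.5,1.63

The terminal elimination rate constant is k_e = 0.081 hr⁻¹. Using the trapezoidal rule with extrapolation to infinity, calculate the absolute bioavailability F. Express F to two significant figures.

F = 0.20

Trapezoidal AUC_0→13.5 (transdermal patch):
  [0→1]: (0.00+1.30)/2 × 1 = 0.65
  [1→4]: (1.30+2.64)/2 × 3 = 5.91
  [4→4.5]: (2.64+2.67)/2 × 0.5 = 1.3275
  [4.5→7.5]: (2.67+2.47)/2 × 3 = 7.71
  [7.5→13.5]: (2.47+1.63)/2 × 6 = 12.3
  Sum = 27.8975 mg/L·hr
Tail: C_last/k_e = 1.63/0.081 = 20.123
AUC_0→∞ (transdermal patch) = 27.8975 + 20.123 = 48.0205 mg/L·hr
F = (AUC_ev/D_ev)/(AUC_iv/D_iv) = (48.0205/375)/(96.4/150) = 0.128055/0.642667 = 0.1993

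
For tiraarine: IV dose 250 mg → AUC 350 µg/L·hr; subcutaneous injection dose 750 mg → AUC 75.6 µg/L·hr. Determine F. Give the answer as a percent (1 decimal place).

F = (AUC_ev / D_ev) / (AUC_iv / D_iv)
  = (75.6/750) / (350/250)
  = 0.1008 / 1.4 = 0.0720
  = 7.20%

F = 7.2%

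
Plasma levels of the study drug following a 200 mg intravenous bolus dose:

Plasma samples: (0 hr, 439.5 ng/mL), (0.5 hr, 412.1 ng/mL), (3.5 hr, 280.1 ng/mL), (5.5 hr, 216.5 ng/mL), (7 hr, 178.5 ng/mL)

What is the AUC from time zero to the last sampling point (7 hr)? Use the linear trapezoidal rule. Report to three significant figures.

Trapezoidal AUC_0→7:
  [0→0.5]: (439.5+412.1)/2 × 0.5 = 212.9
  [0.5→3.5]: (412.1+280.1)/2 × 3 = 1038.3
  [3.5→5.5]: (280.1+216.5)/2 × 2 = 496.6
  [5.5→7]: (216.5+178.5)/2 × 1.5 = 296.25
  Sum = 2044.05 ng/mL·hr

AUC = 2040 ng/mL·hr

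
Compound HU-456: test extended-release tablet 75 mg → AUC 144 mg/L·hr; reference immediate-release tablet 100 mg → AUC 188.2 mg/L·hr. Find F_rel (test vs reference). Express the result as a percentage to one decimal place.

F_rel = 102.0%

F_rel = (AUC_test/D_test) / (AUC_ref/D_ref)
      = (144/75) / (188.2/100)
      = 1.92 / 1.882 = 1.0202 = 102.02%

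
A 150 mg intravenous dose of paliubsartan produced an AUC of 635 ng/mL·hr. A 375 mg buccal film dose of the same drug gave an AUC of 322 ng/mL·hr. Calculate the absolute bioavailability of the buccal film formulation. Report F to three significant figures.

F = 0.203

F = (AUC_ev / D_ev) / (AUC_iv / D_iv)
  = (322/375) / (635/150)
  = 0.858667 / 4.23333 = 0.2028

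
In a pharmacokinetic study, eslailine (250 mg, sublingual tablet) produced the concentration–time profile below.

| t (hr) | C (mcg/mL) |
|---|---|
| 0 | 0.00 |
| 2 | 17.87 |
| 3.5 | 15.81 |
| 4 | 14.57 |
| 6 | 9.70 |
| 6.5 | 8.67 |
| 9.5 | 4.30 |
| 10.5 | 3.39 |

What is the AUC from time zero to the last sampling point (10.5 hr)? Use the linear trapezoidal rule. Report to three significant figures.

AUC = 103 mcg/mL·hr

Trapezoidal AUC_0→10.5:
  [0→2]: (0.00+17.87)/2 × 2 = 17.87
  [2→3.5]: (17.87+15.81)/2 × 1.5 = 25.26
  [3.5→4]: (15.81+14.57)/2 × 0.5 = 7.595
  [4→6]: (14.57+9.70)/2 × 2 = 24.27
  [6→6.5]: (9.70+8.67)/2 × 0.5 = 4.5925
  [6.5→9.5]: (8.67+4.30)/2 × 3 = 19.455
  [9.5→10.5]: (4.30+3.39)/2 × 1 = 3.845
  Sum = 102.8875 mcg/mL·hr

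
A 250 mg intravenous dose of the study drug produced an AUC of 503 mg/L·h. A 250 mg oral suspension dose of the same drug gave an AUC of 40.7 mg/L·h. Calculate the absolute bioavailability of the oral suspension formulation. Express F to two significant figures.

F = 0.081

F = (AUC_ev / D_ev) / (AUC_iv / D_iv)
  = (40.7/250) / (503/250)
  = 0.1628 / 2.012 = 0.0809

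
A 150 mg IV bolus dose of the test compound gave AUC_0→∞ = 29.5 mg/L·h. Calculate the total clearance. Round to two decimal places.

CL = 5.08 L/h

CL = Dose_iv / AUC_0→∞
   = 150 / 29.5 = 5.08475 L/h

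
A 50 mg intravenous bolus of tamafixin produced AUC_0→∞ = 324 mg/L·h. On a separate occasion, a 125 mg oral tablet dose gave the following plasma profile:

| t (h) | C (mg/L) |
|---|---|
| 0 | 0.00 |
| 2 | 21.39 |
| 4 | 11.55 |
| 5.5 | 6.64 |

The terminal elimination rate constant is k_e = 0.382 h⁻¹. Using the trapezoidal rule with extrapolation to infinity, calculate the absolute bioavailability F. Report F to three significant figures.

Trapezoidal AUC_0→5.5 (oral tablet):
  [0→2]: (0.00+21.39)/2 × 2 = 21.39
  [2→4]: (21.39+11.55)/2 × 2 = 32.94
  [4→5.5]: (11.55+6.64)/2 × 1.5 = 13.6425
  Sum = 67.9725 mg/L·h
Tail: C_last/k_e = 6.64/0.382 = 17.382
AUC_0→∞ (oral tablet) = 67.9725 + 17.382 = 85.3545 mg/L·h
F = (AUC_ev/D_ev)/(AUC_iv/D_iv) = (85.3545/125)/(324/50) = 0.682836/6.48 = 0.1054

F = 0.105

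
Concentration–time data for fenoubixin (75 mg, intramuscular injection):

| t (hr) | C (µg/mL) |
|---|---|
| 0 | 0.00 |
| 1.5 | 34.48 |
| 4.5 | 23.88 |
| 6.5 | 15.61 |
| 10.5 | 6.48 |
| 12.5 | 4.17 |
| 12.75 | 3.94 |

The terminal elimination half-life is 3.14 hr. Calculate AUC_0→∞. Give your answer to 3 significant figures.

Trapezoidal AUC_0→12.75:
  [0→1.5]: (0.00+34.48)/2 × 1.5 = 25.86
  [1.5→4.5]: (34.48+23.88)/2 × 3 = 87.54
  [4.5→6.5]: (23.88+15.61)/2 × 2 = 39.49
  [6.5→10.5]: (15.61+6.48)/2 × 4 = 44.18
  [10.5→12.5]: (6.48+4.17)/2 × 2 = 10.65
  [12.5→12.75]: (4.17+3.94)/2 × 0.25 = 1.01375
  Sum = 208.73375 µg/mL·hr
k_e = ln2 / t½ = 0.693147 / 3.14 = 0.2207 hr^-1
Extrapolated tail: C_last / k_e = 3.94 / 0.2207 = 17.852
AUC_0→∞ = 208.73375 + 17.852 = 226.58575 µg/mL·hr

AUC = 227 µg/mL·hr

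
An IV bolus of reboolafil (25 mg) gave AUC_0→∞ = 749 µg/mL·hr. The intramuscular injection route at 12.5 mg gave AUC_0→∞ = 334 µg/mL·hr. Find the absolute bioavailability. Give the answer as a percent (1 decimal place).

F = (AUC_ev / D_ev) / (AUC_iv / D_iv)
  = (334/12.5) / (749/25)
  = 26.72 / 29.96 = 0.8919
  = 89.19%

F = 89.2%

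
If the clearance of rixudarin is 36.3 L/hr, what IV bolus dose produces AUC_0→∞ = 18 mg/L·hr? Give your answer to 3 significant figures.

Dose_iv = CL × AUC_0→∞
     = 36.3 × 18 = 653.4 mg

Dose = 653 mg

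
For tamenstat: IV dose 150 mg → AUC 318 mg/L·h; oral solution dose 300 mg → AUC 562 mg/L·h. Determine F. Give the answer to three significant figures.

F = (AUC_ev / D_ev) / (AUC_iv / D_iv)
  = (562/300) / (318/150)
  = 1.87333 / 2.12 = 0.8836

F = 0.884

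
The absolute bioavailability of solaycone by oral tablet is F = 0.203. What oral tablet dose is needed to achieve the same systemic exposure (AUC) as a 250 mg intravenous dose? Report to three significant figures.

D_oral = 1230 mg

For equal systemic exposure: F × D_ev = D_iv
D_ev = D_iv / F = 250 / 0.203 = 1231.53 mg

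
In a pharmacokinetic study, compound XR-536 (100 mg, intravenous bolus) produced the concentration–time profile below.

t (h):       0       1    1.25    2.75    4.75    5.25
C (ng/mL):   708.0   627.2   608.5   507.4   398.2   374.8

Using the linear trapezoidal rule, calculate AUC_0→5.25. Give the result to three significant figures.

Trapezoidal AUC_0→5.25:
  [0→1]: (708.0+627.2)/2 × 1 = 667.6
  [1→1.25]: (627.2+608.5)/2 × 0.25 = 154.4625
  [1.25→2.75]: (608.5+507.4)/2 × 1.5 = 836.925
  [2.75→4.75]: (507.4+398.2)/2 × 2 = 905.6
  [4.75→5.25]: (398.2+374.8)/2 × 0.5 = 193.25
  Sum = 2757.8375 ng/mL·h

AUC = 2760 ng/mL·h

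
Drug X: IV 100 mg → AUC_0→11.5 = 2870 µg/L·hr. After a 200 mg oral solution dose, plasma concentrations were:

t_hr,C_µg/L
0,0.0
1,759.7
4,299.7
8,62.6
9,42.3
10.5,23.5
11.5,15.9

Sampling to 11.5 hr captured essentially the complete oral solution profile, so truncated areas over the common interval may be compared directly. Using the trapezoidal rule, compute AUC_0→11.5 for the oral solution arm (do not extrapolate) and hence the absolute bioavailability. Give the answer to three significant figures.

Trapezoidal AUC_0→11.5 (oral solution):
  [0→1]: (0.0+759.7)/2 × 1 = 379.85
  [1→4]: (759.7+299.7)/2 × 3 = 1589.1
  [4→8]: (299.7+62.6)/2 × 4 = 724.6
  [8→9]: (62.6+42.3)/2 × 1 = 52.45
  [9→10.5]: (42.3+23.5)/2 × 1.5 = 49.35
  [10.5→11.5]: (23.5+15.9)/2 × 1 = 19.7
  Sum = 2815.05 µg/L·hr
F = (AUC_ev/D_ev)/(AUC_iv/D_iv) = (2815.05/200)/(2870/100) = 14.07525/28.7 = 0.4904

F = 0.490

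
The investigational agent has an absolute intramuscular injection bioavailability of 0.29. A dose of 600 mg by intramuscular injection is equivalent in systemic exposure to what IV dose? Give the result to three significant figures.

Systemic exposure from an extravascular dose = F × D_ev, so the equivalent IV dose is F × D_ev.
D_iv = F × D_ev = 0.29 × 600 = 174 mg

D_iv = 174 mg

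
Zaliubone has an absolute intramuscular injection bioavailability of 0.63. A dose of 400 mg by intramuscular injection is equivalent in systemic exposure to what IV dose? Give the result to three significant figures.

Systemic exposure from an extravascular dose = F × D_ev, so the equivalent IV dose is F × D_ev.
D_iv = F × D_ev = 0.63 × 400 = 252 mg

D_iv = 252 mg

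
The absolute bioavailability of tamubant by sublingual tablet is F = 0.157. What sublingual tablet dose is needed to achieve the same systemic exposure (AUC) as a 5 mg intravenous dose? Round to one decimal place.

For equal systemic exposure: F × D_ev = D_iv
D_ev = D_iv / F = 5 / 0.157 = 31.8471 mg

D_sublingual = 31.8 mg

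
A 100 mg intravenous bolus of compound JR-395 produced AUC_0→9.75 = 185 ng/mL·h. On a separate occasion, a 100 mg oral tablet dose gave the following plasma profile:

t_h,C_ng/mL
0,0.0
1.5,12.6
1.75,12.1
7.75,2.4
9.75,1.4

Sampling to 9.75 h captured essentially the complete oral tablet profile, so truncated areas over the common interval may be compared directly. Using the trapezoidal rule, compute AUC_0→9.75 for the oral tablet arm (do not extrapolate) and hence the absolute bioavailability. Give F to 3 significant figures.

Trapezoidal AUC_0→9.75 (oral tablet):
  [0→1.5]: (0.0+12.6)/2 × 1.5 = 9.45
  [1.5→1.75]: (12.6+12.1)/2 × 0.25 = 3.0875
  [1.75→7.75]: (12.1+2.4)/2 × 6 = 43.5
  [7.75→9.75]: (2.4+1.4)/2 × 2 = 3.8
  Sum = 59.8375 ng/mL·h
F = (AUC_ev/D_ev)/(AUC_iv/D_iv) = (59.8375/100)/(185/100) = 0.598375/1.85 = 0.3234

F = 0.323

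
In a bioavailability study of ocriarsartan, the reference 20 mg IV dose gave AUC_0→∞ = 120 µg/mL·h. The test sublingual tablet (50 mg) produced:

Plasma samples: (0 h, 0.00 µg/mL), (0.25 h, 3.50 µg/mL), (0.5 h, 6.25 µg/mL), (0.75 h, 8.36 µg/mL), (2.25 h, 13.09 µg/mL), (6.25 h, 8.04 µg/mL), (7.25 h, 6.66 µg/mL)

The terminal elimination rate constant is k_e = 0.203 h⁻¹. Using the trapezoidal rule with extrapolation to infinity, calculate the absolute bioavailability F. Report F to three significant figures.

Trapezoidal AUC_0→7.25 (sublingual tablet):
  [0→0.25]: (0.00+3.50)/2 × 0.25 = 0.4375
  [0.25→0.5]: (3.50+6.25)/2 × 0.25 = 1.21875
  [0.5→0.75]: (6.25+8.36)/2 × 0.25 = 1.82625
  [0.75→2.25]: (8.36+13.09)/2 × 1.5 = 16.0875
  [2.25→6.25]: (13.09+8.04)/2 × 4 = 42.26
  [6.25→7.25]: (8.04+6.66)/2 × 1 = 7.35
  Sum = 69.18 µg/mL·h
Tail: C_last/k_e = 6.66/0.203 = 32.808
AUC_0→∞ (sublingual tablet) = 69.18 + 32.808 = 101.988 µg/mL·h
F = (AUC_ev/D_ev)/(AUC_iv/D_iv) = (101.988/50)/(120/20) = 2.03976/6 = 0.3400

F = 0.340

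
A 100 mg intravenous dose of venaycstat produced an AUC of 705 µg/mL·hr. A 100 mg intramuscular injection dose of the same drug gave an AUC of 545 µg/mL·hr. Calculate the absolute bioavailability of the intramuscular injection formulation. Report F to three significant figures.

F = 0.773

F = (AUC_ev / D_ev) / (AUC_iv / D_iv)
  = (545/100) / (705/100)
  = 5.45 / 7.05 = 0.7730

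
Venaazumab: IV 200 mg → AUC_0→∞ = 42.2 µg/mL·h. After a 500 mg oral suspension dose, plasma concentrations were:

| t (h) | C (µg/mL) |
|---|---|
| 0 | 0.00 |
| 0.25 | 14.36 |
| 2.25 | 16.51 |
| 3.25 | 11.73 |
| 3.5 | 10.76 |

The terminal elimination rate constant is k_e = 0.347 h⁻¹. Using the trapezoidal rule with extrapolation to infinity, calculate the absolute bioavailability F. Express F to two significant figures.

F = 0.76

Trapezoidal AUC_0→3.5 (oral suspension):
  [0→0.25]: (0.00+14.36)/2 × 0.25 = 1.795
  [0.25→2.25]: (14.36+16.51)/2 × 2 = 30.87
  [2.25→3.25]: (16.51+11.73)/2 × 1 = 14.12
  [3.25→3.5]: (11.73+10.76)/2 × 0.25 = 2.81125
  Sum = 49.59625 µg/mL·h
Tail: C_last/k_e = 10.76/0.347 = 31.009
AUC_0→∞ (oral suspension) = 49.59625 + 31.009 = 80.60525 µg/mL·h
F = (AUC_ev/D_ev)/(AUC_iv/D_iv) = (80.60525/500)/(42.2/200) = 0.1612105/0.211 = 0.7640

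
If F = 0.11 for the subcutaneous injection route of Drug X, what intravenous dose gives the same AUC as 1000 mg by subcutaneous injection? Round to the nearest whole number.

Systemic exposure from an extravascular dose = F × D_ev, so the equivalent IV dose is F × D_ev.
D_iv = F × D_ev = 0.11 × 1000 = 110 mg

D_iv = 110 mg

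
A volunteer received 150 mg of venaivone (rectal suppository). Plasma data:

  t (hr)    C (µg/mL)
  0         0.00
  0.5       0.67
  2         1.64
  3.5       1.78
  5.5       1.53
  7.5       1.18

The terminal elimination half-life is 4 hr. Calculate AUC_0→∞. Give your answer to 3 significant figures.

Trapezoidal AUC_0→7.5:
  [0→0.5]: (0.00+0.67)/2 × 0.5 = 0.1675
  [0.5→2]: (0.67+1.64)/2 × 1.5 = 1.7325
  [2→3.5]: (1.64+1.78)/2 × 1.5 = 2.565
  [3.5→5.5]: (1.78+1.53)/2 × 2 = 3.31
  [5.5→7.5]: (1.53+1.18)/2 × 2 = 2.71
  Sum = 10.485 µg/mL·hr
k_e = ln2 / t½ = 0.693147 / 4 = 0.1733 hr^-1
Extrapolated tail: C_last / k_e = 1.18 / 0.1733 = 6.809
AUC_0→∞ = 10.485 + 6.809 = 17.294 µg/mL·hr

AUC = 17.3 µg/mL·hr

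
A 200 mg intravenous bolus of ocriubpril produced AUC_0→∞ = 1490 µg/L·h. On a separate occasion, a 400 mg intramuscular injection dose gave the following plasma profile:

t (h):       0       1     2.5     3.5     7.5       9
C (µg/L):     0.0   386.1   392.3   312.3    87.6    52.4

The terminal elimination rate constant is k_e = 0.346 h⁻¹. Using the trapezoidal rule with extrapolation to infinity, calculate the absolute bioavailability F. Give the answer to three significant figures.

Trapezoidal AUC_0→9 (intramuscular injection):
  [0→1]: (0.0+386.1)/2 × 1 = 193.05
  [1→2.5]: (386.1+392.3)/2 × 1.5 = 583.8
  [2.5→3.5]: (392.3+312.3)/2 × 1 = 352.3
  [3.5→7.5]: (312.3+87.6)/2 × 4 = 799.8
  [7.5→9]: (87.6+52.4)/2 × 1.5 = 105.0
  Sum = 2033.95 µg/L·h
Tail: C_last/k_e = 52.4/0.346 = 151.445
AUC_0→∞ (intramuscular injection) = 2033.95 + 151.445 = 2185.395 µg/L·h
F = (AUC_ev/D_ev)/(AUC_iv/D_iv) = (2185.395/400)/(1490/200) = 5.4634875/7.45 = 0.7334

F = 0.733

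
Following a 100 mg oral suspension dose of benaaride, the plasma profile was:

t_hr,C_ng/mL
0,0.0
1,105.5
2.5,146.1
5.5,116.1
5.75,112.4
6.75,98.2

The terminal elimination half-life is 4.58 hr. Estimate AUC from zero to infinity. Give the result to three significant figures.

AUC = 1420 ng/mL·hr

Trapezoidal AUC_0→6.75:
  [0→1]: (0.0+105.5)/2 × 1 = 52.75
  [1→2.5]: (105.5+146.1)/2 × 1.5 = 188.7
  [2.5→5.5]: (146.1+116.1)/2 × 3 = 393.3
  [5.5→5.75]: (116.1+112.4)/2 × 0.25 = 28.5625
  [5.75→6.75]: (112.4+98.2)/2 × 1 = 105.3
  Sum = 768.6125 ng/mL·hr
k_e = ln2 / t½ = 0.693147 / 4.58 = 0.1513 hr^-1
Extrapolated tail: C_last / k_e = 98.2 / 0.1513 = 649.042
AUC_0→∞ = 768.6125 + 649.042 = 1417.6545 ng/mL·hr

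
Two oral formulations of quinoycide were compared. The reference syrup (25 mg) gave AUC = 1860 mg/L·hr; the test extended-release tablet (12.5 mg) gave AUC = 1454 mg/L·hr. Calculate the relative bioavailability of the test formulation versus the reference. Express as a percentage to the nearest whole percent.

F_rel = 156%

F_rel = (AUC_test/D_test) / (AUC_ref/D_ref)
      = (1454/12.5) / (1860/25)
      = 116.32 / 74.4 = 1.5634 = 156.34%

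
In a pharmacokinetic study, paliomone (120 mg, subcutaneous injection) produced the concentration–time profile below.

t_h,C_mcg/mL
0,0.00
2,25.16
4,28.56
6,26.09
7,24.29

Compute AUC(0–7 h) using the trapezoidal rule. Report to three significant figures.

AUC = 159 mcg/mL·h

Trapezoidal AUC_0→7:
  [0→2]: (0.00+25.16)/2 × 2 = 25.16
  [2→4]: (25.16+28.56)/2 × 2 = 53.72
  [4→6]: (28.56+26.09)/2 × 2 = 54.65
  [6→7]: (26.09+24.29)/2 × 1 = 25.19
  Sum = 158.72 mcg/mL·h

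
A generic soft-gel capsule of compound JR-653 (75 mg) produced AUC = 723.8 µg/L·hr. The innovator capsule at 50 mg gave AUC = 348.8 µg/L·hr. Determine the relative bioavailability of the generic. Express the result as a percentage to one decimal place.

F_rel = (AUC_test/D_test) / (AUC_ref/D_ref)
      = (723.8/75) / (348.8/50)
      = 9.65067 / 6.976 = 1.3834 = 138.34%

F_rel = 138.3%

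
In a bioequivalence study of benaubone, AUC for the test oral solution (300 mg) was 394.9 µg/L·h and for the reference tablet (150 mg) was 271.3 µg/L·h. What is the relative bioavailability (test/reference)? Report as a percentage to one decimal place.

F_rel = (AUC_test/D_test) / (AUC_ref/D_ref)
      = (394.9/300) / (271.3/150)
      = 1.31633 / 1.80867 = 0.7278 = 72.78%

F_rel = 72.8%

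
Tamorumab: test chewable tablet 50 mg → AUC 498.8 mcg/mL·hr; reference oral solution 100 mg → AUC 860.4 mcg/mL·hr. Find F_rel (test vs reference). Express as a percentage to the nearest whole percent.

F_rel = 116%

F_rel = (AUC_test/D_test) / (AUC_ref/D_ref)
      = (498.8/50) / (860.4/100)
      = 9.976 / 8.604 = 1.1595 = 115.95%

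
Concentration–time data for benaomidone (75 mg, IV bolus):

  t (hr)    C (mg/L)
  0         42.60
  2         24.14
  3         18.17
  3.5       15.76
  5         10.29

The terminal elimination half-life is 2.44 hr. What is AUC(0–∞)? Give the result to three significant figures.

AUC = 152 mg/L·hr

Trapezoidal AUC_0→5:
  [0→2]: (42.60+24.14)/2 × 2 = 66.74
  [2→3]: (24.14+18.17)/2 × 1 = 21.155
  [3→3.5]: (18.17+15.76)/2 × 0.5 = 8.4825
  [3.5→5]: (15.76+10.29)/2 × 1.5 = 19.5375
  Sum = 115.915 mg/L·hr
k_e = ln2 / t½ = 0.693147 / 2.44 = 0.2841 hr^-1
Extrapolated tail: C_last / k_e = 10.29 / 0.2841 = 36.220
AUC_0→∞ = 115.915 + 36.220 = 152.135 mg/L·hr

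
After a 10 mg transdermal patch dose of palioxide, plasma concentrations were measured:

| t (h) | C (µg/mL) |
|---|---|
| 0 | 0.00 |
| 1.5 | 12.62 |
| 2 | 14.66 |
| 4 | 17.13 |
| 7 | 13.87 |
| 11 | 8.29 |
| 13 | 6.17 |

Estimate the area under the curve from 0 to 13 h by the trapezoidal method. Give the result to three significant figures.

Trapezoidal AUC_0→13:
  [0→1.5]: (0.00+12.62)/2 × 1.5 = 9.465
  [1.5→2]: (12.62+14.66)/2 × 0.5 = 6.82
  [2→4]: (14.66+17.13)/2 × 2 = 31.79
  [4→7]: (17.13+13.87)/2 × 3 = 46.5
  [7→11]: (13.87+8.29)/2 × 4 = 44.32
  [11→13]: (8.29+6.17)/2 × 2 = 14.46
  Sum = 153.355 µg/mL·h

AUC = 153 µg/mL·h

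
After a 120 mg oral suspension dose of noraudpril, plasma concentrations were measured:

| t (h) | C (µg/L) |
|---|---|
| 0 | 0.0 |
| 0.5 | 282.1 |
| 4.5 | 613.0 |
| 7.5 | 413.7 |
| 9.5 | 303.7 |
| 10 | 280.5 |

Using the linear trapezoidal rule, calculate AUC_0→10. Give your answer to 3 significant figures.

AUC = 4260 µg/L·h

Trapezoidal AUC_0→10:
  [0→0.5]: (0.0+282.1)/2 × 0.5 = 70.525
  [0.5→4.5]: (282.1+613.0)/2 × 4 = 1790.2
  [4.5→7.5]: (613.0+413.7)/2 × 3 = 1540.05
  [7.5→9.5]: (413.7+303.7)/2 × 2 = 717.4
  [9.5→10]: (303.7+280.5)/2 × 0.5 = 146.05
  Sum = 4264.225 µg/L·h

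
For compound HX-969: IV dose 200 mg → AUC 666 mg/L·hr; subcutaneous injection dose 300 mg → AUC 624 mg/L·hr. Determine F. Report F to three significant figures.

F = (AUC_ev / D_ev) / (AUC_iv / D_iv)
  = (624/300) / (666/200)
  = 2.08 / 3.33 = 0.6246

F = 0.625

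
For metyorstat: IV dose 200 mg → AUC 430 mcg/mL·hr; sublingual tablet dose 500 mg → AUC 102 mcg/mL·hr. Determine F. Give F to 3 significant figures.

F = 0.0949

F = (AUC_ev / D_ev) / (AUC_iv / D_iv)
  = (102/500) / (430/200)
  = 0.204 / 2.15 = 0.0949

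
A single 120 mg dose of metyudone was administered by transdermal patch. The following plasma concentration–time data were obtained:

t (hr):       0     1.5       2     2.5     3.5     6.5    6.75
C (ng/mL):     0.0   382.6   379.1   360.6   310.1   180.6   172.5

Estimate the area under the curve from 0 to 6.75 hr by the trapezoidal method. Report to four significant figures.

AUC = 1778 ng/mL·hr

Trapezoidal AUC_0→6.75:
  [0→1.5]: (0.0+382.6)/2 × 1.5 = 286.95
  [1.5→2]: (382.6+379.1)/2 × 0.5 = 190.425
  [2→2.5]: (379.1+360.6)/2 × 0.5 = 184.925
  [2.5→3.5]: (360.6+310.1)/2 × 1 = 335.35
  [3.5→6.5]: (310.1+180.6)/2 × 3 = 736.05
  [6.5→6.75]: (180.6+172.5)/2 × 0.25 = 44.1375
  Sum = 1777.8375 ng/mL·hr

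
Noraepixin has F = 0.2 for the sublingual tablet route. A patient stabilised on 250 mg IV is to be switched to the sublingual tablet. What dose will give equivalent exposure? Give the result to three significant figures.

For equal systemic exposure: F × D_ev = D_iv
D_ev = D_iv / F = 250 / 0.2 = 1250 mg

D_sublingual = 1250 mg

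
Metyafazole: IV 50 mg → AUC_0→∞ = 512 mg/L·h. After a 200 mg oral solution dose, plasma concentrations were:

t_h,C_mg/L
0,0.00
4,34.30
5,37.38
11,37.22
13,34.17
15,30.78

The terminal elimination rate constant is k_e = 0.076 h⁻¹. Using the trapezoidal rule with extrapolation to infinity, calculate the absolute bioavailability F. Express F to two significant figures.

Trapezoidal AUC_0→15 (oral solution):
  [0→4]: (0.00+34.30)/2 × 4 = 68.6
  [4→5]: (34.30+37.38)/2 × 1 = 35.84
  [5→11]: (37.38+37.22)/2 × 6 = 223.8
  [11→13]: (37.22+34.17)/2 × 2 = 71.39
  [13→15]: (34.17+30.78)/2 × 2 = 64.95
  Sum = 464.58 mg/L·h
Tail: C_last/k_e = 30.78/0.076 = 405.000
AUC_0→∞ (oral solution) = 464.58 + 405.000 = 869.58 mg/L·h
F = (AUC_ev/D_ev)/(AUC_iv/D_iv) = (869.58/200)/(512/50) = 4.3479/10.24 = 0.4246

F = 0.42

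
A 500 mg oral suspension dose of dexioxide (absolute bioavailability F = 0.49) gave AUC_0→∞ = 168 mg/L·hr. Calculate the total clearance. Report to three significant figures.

CL = F × Dose / AUC_0→∞
   = 0.49 × 500 / 168 = 1.45833 L/hr

CL = 1.46 L/hr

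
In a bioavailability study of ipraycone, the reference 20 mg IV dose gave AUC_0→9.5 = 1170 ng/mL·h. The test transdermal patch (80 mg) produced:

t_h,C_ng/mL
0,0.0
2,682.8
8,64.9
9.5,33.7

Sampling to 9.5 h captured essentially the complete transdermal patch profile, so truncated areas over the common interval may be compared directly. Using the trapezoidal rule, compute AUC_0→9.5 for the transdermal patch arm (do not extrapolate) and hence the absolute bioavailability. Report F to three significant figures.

Trapezoidal AUC_0→9.5 (transdermal patch):
  [0→2]: (0.0+682.8)/2 × 2 = 682.8
  [2→8]: (682.8+64.9)/2 × 6 = 2243.1
  [8→9.5]: (64.9+33.7)/2 × 1.5 = 73.95
  Sum = 2999.85 ng/mL·h
F = (AUC_ev/D_ev)/(AUC_iv/D_iv) = (2999.85/80)/(1170/20) = 37.498125/58.5 = 0.6410

F = 0.641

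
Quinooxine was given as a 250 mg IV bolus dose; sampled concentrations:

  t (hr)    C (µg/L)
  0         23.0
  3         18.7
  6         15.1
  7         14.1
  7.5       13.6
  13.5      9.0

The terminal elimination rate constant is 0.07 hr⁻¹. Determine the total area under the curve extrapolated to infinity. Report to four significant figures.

AUC = 331.1 µg/L·hr

Trapezoidal AUC_0→13.5:
  [0→3]: (23.0+18.7)/2 × 3 = 62.55
  [3→6]: (18.7+15.1)/2 × 3 = 50.7
  [6→7]: (15.1+14.1)/2 × 1 = 14.6
  [7→7.5]: (14.1+13.6)/2 × 0.5 = 6.925
  [7.5→13.5]: (13.6+9.0)/2 × 6 = 67.8
  Sum = 202.575 µg/L·hr
Extrapolated tail: C_last / k_e = 9.0 / 0.07 = 128.571
AUC_0→∞ = 202.575 + 128.571 = 331.146 µg/L·hr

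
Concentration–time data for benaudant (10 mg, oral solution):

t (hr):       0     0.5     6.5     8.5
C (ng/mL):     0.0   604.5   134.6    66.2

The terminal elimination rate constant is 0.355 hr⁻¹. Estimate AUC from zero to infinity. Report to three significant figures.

AUC = 2760 ng/mL·hr

Trapezoidal AUC_0→8.5:
  [0→0.5]: (0.0+604.5)/2 × 0.5 = 151.125
  [0.5→6.5]: (604.5+134.6)/2 × 6 = 2217.3
  [6.5→8.5]: (134.6+66.2)/2 × 2 = 200.8
  Sum = 2569.225 ng/mL·hr
Extrapolated tail: C_last / k_e = 66.2 / 0.355 = 186.479
AUC_0→∞ = 2569.225 + 186.479 = 2755.704 ng/mL·hr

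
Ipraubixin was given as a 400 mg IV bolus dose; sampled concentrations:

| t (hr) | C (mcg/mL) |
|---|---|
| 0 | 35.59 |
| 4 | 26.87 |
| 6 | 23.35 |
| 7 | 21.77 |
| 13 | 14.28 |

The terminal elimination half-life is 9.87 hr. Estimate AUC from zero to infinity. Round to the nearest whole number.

AUC = 509 mcg/mL·hr

Trapezoidal AUC_0→13:
  [0→4]: (35.59+26.87)/2 × 4 = 124.92
  [4→6]: (26.87+23.35)/2 × 2 = 50.22
  [6→7]: (23.35+21.77)/2 × 1 = 22.56
  [7→13]: (21.77+14.28)/2 × 6 = 108.15
  Sum = 305.85 mcg/mL·hr
k_e = ln2 / t½ = 0.693147 / 9.87 = 0.0702 hr^-1
Extrapolated tail: C_last / k_e = 14.28 / 0.0702 = 203.419
AUC_0→∞ = 305.85 + 203.419 = 509.269 mcg/mL·hr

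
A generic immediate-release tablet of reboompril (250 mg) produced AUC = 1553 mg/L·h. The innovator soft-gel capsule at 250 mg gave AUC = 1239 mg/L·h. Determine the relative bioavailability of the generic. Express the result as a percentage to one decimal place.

F_rel = 125.3%

F_rel = (AUC_test/D_test) / (AUC_ref/D_ref)
      = (1553/250) / (1239/250)
      = 6.212 / 4.956 = 1.2534 = 125.34%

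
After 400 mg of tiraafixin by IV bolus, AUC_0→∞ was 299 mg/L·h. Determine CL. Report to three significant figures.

CL = 1.34 L/h

CL = Dose_iv / AUC_0→∞
   = 400 / 299 = 1.33779 L/h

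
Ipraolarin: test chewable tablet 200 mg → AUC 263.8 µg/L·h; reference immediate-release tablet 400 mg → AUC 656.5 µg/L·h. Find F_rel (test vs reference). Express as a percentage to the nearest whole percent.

F_rel = 80%

F_rel = (AUC_test/D_test) / (AUC_ref/D_ref)
      = (263.8/200) / (656.5/400)
      = 1.319 / 1.64125 = 0.8037 = 80.37%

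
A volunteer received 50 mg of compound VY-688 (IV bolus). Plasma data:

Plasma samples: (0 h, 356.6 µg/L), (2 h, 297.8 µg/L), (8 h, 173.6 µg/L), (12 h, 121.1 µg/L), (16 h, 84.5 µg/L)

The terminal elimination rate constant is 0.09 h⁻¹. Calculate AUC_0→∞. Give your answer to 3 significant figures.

Trapezoidal AUC_0→16:
  [0→2]: (356.6+297.8)/2 × 2 = 654.4
  [2→8]: (297.8+173.6)/2 × 6 = 1414.2
  [8→12]: (173.6+121.1)/2 × 4 = 589.4
  [12→16]: (121.1+84.5)/2 × 4 = 411.2
  Sum = 3069.2 µg/L·h
Extrapolated tail: C_last / k_e = 84.5 / 0.09 = 938.889
AUC_0→∞ = 3069.2 + 938.889 = 4008.089 µg/L·h

AUC = 4010 µg/L·h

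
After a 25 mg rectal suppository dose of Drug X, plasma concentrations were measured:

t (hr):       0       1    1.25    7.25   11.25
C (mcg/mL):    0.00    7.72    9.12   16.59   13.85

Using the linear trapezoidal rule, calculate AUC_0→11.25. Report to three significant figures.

AUC = 144 mcg/mL·hr

Trapezoidal AUC_0→11.25:
  [0→1]: (0.00+7.72)/2 × 1 = 3.86
  [1→1.25]: (7.72+9.12)/2 × 0.25 = 2.105
  [1.25→7.25]: (9.12+16.59)/2 × 6 = 77.13
  [7.25→11.25]: (16.59+13.85)/2 × 4 = 60.88
  Sum = 143.975 mcg/mL·hr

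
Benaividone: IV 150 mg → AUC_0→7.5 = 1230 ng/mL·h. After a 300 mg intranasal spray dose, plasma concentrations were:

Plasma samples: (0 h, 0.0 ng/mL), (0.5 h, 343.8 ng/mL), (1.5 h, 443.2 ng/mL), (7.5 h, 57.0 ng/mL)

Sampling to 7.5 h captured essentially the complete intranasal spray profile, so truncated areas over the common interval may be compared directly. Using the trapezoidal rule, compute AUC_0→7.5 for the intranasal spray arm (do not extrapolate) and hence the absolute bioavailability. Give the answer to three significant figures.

F = 0.805

Trapezoidal AUC_0→7.5 (intranasal spray):
  [0→0.5]: (0.0+343.8)/2 × 0.5 = 85.95
  [0.5→1.5]: (343.8+443.2)/2 × 1 = 393.5
  [1.5→7.5]: (443.2+57.0)/2 × 6 = 1500.6
  Sum = 1980.05 ng/mL·h
F = (AUC_ev/D_ev)/(AUC_iv/D_iv) = (1980.05/300)/(1230/150) = 6.60017/8.2 = 0.8049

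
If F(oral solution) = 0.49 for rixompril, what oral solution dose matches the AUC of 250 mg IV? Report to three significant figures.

For equal systemic exposure: F × D_ev = D_iv
D_ev = D_iv / F = 250 / 0.49 = 510.204 mg

D_oral = 510 mg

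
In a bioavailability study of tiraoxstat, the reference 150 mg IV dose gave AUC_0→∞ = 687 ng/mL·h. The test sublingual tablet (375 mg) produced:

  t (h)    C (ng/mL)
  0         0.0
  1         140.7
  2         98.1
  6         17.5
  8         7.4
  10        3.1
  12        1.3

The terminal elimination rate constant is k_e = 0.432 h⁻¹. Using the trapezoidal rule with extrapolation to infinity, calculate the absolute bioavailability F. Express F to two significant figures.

Trapezoidal AUC_0→12 (sublingual tablet):
  [0→1]: (0.0+140.7)/2 × 1 = 70.35
  [1→2]: (140.7+98.1)/2 × 1 = 119.4
  [2→6]: (98.1+17.5)/2 × 4 = 231.2
  [6→8]: (17.5+7.4)/2 × 2 = 24.9
  [8→10]: (7.4+3.1)/2 × 2 = 10.5
  [10→12]: (3.1+1.3)/2 × 2 = 4.4
  Sum = 460.75 ng/mL·h
Tail: C_last/k_e = 1.3/0.432 = 3.009
AUC_0→∞ (sublingual tablet) = 460.75 + 3.009 = 463.759 ng/mL·h
F = (AUC_ev/D_ev)/(AUC_iv/D_iv) = (463.759/375)/(687/150) = 1.23669/4.58 = 0.2700

F = 0.27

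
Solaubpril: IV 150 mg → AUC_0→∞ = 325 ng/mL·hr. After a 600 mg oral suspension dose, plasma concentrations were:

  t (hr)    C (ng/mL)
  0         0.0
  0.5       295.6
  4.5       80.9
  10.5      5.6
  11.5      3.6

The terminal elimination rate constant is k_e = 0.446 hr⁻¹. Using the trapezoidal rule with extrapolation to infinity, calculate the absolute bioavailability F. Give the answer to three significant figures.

F = 0.845

Trapezoidal AUC_0→11.5 (oral suspension):
  [0→0.5]: (0.0+295.6)/2 × 0.5 = 73.9
  [0.5→4.5]: (295.6+80.9)/2 × 4 = 753.0
  [4.5→10.5]: (80.9+5.6)/2 × 6 = 259.5
  [10.5→11.5]: (5.6+3.6)/2 × 1 = 4.6
  Sum = 1091.0 ng/mL·hr
Tail: C_last/k_e = 3.6/0.446 = 8.072
AUC_0→∞ (oral suspension) = 1091.0 + 8.072 = 1099.072 ng/mL·hr
F = (AUC_ev/D_ev)/(AUC_iv/D_iv) = (1099.072/600)/(325/150) = 1.83179/2.16667 = 0.8454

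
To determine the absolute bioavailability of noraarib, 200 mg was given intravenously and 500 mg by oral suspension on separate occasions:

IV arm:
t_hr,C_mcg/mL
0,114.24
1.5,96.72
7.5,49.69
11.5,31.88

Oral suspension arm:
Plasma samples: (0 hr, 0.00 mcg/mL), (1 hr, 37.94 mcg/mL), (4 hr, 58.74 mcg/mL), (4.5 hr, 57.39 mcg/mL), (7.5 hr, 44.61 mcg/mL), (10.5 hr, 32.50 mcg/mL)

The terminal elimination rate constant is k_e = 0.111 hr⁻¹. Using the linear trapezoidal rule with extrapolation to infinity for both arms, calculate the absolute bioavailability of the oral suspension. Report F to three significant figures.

Trapezoidal AUC_0→11.5 (IV):
  [0→1.5]: (114.24+96.72)/2 × 1.5 = 158.22
  [1.5→7.5]: (96.72+49.69)/2 × 6 = 439.23
  [7.5→11.5]: (49.69+31.88)/2 × 4 = 163.14
  Sum = 760.59 mcg/mL·hr
IV tail: 31.88/0.111 = 287.207; AUC_iv,0→∞ = 760.59 + 287.207 = 1047.797 mcg/mL·hr
Trapezoidal AUC_0→10.5 (oral suspension):
  [0→1]: (0.00+37.94)/2 × 1 = 18.97
  [1→4]: (37.94+58.74)/2 × 3 = 145.02
  [4→4.5]: (58.74+57.39)/2 × 0.5 = 29.0325
  [4.5→7.5]: (57.39+44.61)/2 × 3 = 153.0
  [7.5→10.5]: (44.61+32.50)/2 × 3 = 115.665
  Sum = 461.6875 mcg/mL·hr
oral suspension tail: 32.50/0.111 = 292.793; AUC_ev,0→∞ = 461.6875 + 292.793 = 754.4805 mcg/mL·hr
F = (AUC_ev/D_ev)/(AUC_iv/D_iv) = (754.4805/500)/(1047.797/200) = 1.508961/5.238985 = 0.2880

F = 0.288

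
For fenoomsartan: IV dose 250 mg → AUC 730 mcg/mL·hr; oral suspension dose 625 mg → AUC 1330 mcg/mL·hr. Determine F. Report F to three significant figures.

F = (AUC_ev / D_ev) / (AUC_iv / D_iv)
  = (1330/625) / (730/250)
  = 2.128 / 2.92 = 0.7288

F = 0.729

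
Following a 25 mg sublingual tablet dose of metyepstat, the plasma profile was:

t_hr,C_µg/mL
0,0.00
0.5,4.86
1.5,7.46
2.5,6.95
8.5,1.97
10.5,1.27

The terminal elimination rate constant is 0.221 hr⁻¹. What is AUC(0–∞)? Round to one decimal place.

Trapezoidal AUC_0→10.5:
  [0→0.5]: (0.00+4.86)/2 × 0.5 = 1.215
  [0.5→1.5]: (4.86+7.46)/2 × 1 = 6.16
  [1.5→2.5]: (7.46+6.95)/2 × 1 = 7.205
  [2.5→8.5]: (6.95+1.97)/2 × 6 = 26.76
  [8.5→10.5]: (1.97+1.27)/2 × 2 = 3.24
  Sum = 44.58 µg/mL·hr
Extrapolated tail: C_last / k_e = 1.27 / 0.221 = 5.747
AUC_0→∞ = 44.58 + 5.747 = 50.327 µg/mL·hr

AUC = 50.3 µg/mL·hr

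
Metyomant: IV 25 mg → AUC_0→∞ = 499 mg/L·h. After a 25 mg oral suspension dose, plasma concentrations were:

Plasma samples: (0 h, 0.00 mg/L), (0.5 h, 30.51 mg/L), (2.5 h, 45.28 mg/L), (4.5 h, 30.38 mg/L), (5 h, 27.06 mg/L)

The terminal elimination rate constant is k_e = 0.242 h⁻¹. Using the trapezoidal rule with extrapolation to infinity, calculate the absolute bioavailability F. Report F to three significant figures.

F = 0.572

Trapezoidal AUC_0→5 (oral suspension):
  [0→0.5]: (0.00+30.51)/2 × 0.5 = 7.6275
  [0.5→2.5]: (30.51+45.28)/2 × 2 = 75.79
  [2.5→4.5]: (45.28+30.38)/2 × 2 = 75.66
  [4.5→5]: (30.38+27.06)/2 × 0.5 = 14.36
  Sum = 173.4375 mg/L·h
Tail: C_last/k_e = 27.06/0.242 = 111.818
AUC_0→∞ (oral suspension) = 173.4375 + 111.818 = 285.2555 mg/L·h
F = (AUC_ev/D_ev)/(AUC_iv/D_iv) = (285.2555/25)/(499/25) = 11.41022/19.96 = 0.5717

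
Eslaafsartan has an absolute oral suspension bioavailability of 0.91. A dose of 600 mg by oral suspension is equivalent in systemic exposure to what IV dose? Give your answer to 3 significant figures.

Systemic exposure from an extravascular dose = F × D_ev, so the equivalent IV dose is F × D_ev.
D_iv = F × D_ev = 0.91 × 600 = 546 mg

D_iv = 546 mg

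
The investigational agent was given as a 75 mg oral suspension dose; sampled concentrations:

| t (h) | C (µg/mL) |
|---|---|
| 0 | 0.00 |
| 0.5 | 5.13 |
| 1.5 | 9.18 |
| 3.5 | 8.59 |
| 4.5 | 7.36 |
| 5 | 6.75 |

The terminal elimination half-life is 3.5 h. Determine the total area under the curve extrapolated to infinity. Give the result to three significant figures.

AUC = 71.8 µg/mL·h

Trapezoidal AUC_0→5:
  [0→0.5]: (0.00+5.13)/2 × 0.5 = 1.2825
  [0.5→1.5]: (5.13+9.18)/2 × 1 = 7.155
  [1.5→3.5]: (9.18+8.59)/2 × 2 = 17.77
  [3.5→4.5]: (8.59+7.36)/2 × 1 = 7.975
  [4.5→5]: (7.36+6.75)/2 × 0.5 = 3.5275
  Sum = 37.71 µg/mL·h
k_e = ln2 / t½ = 0.693147 / 3.5 = 0.1980 h^-1
Extrapolated tail: C_last / k_e = 6.75 / 0.198 = 34.091
AUC_0→∞ = 37.71 + 34.091 = 71.801 µg/mL·h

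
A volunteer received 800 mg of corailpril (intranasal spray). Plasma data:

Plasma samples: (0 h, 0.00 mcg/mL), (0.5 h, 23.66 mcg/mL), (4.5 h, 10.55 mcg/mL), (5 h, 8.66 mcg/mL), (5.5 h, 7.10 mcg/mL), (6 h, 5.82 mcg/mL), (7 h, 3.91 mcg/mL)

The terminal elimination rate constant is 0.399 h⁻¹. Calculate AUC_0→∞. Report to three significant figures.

Trapezoidal AUC_0→7:
  [0→0.5]: (0.00+23.66)/2 × 0.5 = 5.915
  [0.5→4.5]: (23.66+10.55)/2 × 4 = 68.42
  [4.5→5]: (10.55+8.66)/2 × 0.5 = 4.8025
  [5→5.5]: (8.66+7.10)/2 × 0.5 = 3.94
  [5.5→6]: (7.10+5.82)/2 × 0.5 = 3.23
  [6→7]: (5.82+3.91)/2 × 1 = 4.865
  Sum = 91.1725 mcg/mL·h
Extrapolated tail: C_last / k_e = 3.91 / 0.399 = 9.799
AUC_0→∞ = 91.1725 + 9.799 = 100.9715 mcg/mL·h

AUC = 101 mcg/mL·h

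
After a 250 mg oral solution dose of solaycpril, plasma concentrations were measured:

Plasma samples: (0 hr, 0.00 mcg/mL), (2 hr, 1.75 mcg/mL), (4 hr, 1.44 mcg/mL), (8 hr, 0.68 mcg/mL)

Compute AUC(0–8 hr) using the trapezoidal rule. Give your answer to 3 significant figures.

Trapezoidal AUC_0→8:
  [0→2]: (0.00+1.75)/2 × 2 = 1.75
  [2→4]: (1.75+1.44)/2 × 2 = 3.19
  [4→8]: (1.44+0.68)/2 × 4 = 4.24
  Sum = 9.18 mcg/mL·hr

AUC = 9.18 mcg/mL·hr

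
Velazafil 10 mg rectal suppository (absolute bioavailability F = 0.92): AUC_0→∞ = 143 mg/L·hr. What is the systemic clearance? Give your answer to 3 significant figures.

CL = 0.0643 L/hr

CL = F × Dose / AUC_0→∞
   = 0.92 × 10 / 143 = 0.0643357 L/hr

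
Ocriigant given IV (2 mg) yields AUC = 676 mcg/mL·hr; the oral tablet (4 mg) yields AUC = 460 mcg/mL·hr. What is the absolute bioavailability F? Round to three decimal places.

F = 0.340

F = (AUC_ev / D_ev) / (AUC_iv / D_iv)
  = (460/4) / (676/2)
  = 115 / 338 = 0.3402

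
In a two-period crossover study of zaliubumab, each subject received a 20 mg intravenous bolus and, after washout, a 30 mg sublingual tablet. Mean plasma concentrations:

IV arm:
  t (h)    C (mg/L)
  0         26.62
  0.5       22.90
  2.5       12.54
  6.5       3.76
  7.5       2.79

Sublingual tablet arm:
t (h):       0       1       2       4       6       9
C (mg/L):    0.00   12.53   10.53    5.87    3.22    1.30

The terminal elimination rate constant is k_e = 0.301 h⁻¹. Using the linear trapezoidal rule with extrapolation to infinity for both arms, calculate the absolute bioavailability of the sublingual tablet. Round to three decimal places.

F = 0.390

Trapezoidal AUC_0→7.5 (IV):
  [0→0.5]: (26.62+22.90)/2 × 0.5 = 12.38
  [0.5→2.5]: (22.90+12.54)/2 × 2 = 35.44
  [2.5→6.5]: (12.54+3.76)/2 × 4 = 32.6
  [6.5→7.5]: (3.76+2.79)/2 × 1 = 3.275
  Sum = 83.695 mg/L·h
IV tail: 2.79/0.301 = 9.269; AUC_iv,0→∞ = 83.695 + 9.269 = 92.964 mg/L·h
Trapezoidal AUC_0→9 (sublingual tablet):
  [0→1]: (0.00+12.53)/2 × 1 = 6.265
  [1→2]: (12.53+10.53)/2 × 1 = 11.53
  [2→4]: (10.53+5.87)/2 × 2 = 16.4
  [4→6]: (5.87+3.22)/2 × 2 = 9.09
  [6→9]: (3.22+1.30)/2 × 3 = 6.78
  Sum = 50.065 mg/L·h
sublingual tablet tail: 1.30/0.301 = 4.319; AUC_ev,0→∞ = 50.065 + 4.319 = 54.384 mg/L·h
F = (AUC_ev/D_ev)/(AUC_iv/D_iv) = (54.384/30)/(92.964/20) = 1.8128/4.6482 = 0.3900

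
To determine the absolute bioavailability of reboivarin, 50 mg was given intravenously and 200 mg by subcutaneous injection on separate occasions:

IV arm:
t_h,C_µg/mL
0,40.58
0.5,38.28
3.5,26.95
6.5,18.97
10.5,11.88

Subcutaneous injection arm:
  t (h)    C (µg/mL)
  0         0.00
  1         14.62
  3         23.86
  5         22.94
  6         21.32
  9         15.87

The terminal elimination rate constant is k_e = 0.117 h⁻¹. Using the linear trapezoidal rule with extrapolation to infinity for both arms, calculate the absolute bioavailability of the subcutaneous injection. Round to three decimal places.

Trapezoidal AUC_0→10.5 (IV):
  [0→0.5]: (40.58+38.28)/2 × 0.5 = 19.715
  [0.5→3.5]: (38.28+26.95)/2 × 3 = 97.845
  [3.5→6.5]: (26.95+18.97)/2 × 3 = 68.88
  [6.5→10.5]: (18.97+11.88)/2 × 4 = 61.7
  Sum = 248.14 µg/mL·h
IV tail: 11.88/0.117 = 101.538; AUC_iv,0→∞ = 248.14 + 101.538 = 349.678 µg/mL·h
Trapezoidal AUC_0→9 (subcutaneous injection):
  [0→1]: (0.00+14.62)/2 × 1 = 7.31
  [1→3]: (14.62+23.86)/2 × 2 = 38.48
  [3→5]: (23.86+22.94)/2 × 2 = 46.8
  [5→6]: (22.94+21.32)/2 × 1 = 22.13
  [6→9]: (21.32+15.87)/2 × 3 = 55.785
  Sum = 170.505 µg/mL·h
subcutaneous injection tail: 15.87/0.117 = 135.641; AUC_ev,0→∞ = 170.505 + 135.641 = 306.146 µg/mL·h
F = (AUC_ev/D_ev)/(AUC_iv/D_iv) = (306.146/200)/(349.678/50) = 1.53073/6.99356 = 0.2189

F = 0.219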